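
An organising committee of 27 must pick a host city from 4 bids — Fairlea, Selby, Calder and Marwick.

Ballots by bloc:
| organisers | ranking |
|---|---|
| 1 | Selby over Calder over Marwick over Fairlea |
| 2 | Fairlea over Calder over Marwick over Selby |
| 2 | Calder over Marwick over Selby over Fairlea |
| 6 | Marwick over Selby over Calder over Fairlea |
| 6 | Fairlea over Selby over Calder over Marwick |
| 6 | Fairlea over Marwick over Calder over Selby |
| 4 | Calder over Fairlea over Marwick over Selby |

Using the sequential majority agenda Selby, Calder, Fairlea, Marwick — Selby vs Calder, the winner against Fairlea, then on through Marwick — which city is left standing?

Round 1: Selby vs Calder — 13–14, Calder advances.
Round 2: Calder vs Fairlea — 13–14, Fairlea advances.
Round 3: Fairlea vs Marwick — 18–9, Fairlea advances.
The agenda winner is Fairlea.

Fairlea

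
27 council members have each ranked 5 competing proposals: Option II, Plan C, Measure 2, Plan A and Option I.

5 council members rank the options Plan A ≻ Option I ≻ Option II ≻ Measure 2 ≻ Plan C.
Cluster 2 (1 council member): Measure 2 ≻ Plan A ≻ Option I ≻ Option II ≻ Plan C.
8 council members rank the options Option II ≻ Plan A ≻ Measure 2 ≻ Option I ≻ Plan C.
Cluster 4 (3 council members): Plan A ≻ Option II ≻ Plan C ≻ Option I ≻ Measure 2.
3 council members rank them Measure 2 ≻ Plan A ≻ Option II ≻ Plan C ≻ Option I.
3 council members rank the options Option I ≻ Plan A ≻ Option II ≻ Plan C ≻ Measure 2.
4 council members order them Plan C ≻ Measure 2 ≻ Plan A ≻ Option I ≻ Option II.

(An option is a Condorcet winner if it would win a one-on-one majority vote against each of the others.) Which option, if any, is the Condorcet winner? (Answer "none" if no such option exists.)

Plan A

Pairwise majorities:
Option II vs Plan C: Option II, 23–4.
Option II vs Measure 2: Option II preferred on 5+8+3+3 = 19 ballots; Option II wins 19–8.
Option II vs Plan A: Plan A, 19–8.
Option II–Option I: Option II 14–13.
Plan C vs Measure 2: Measure 2, 17–10.
Plan C vs Plan A: Plan A, 23–4.
Plan C vs Option I: 10 to 17, Option I.
Measure 2 vs Plan A: Plan A, 19–8.
Measure 2 vs Option I: Measure 2 is ranked higher on 1+8+3+4 = 16 ballots, Option I on 11. Measure 2 wins 16–11.
Plan A vs Option I: Plan A preferred on 5+1+8+3+3+4 = 24 ballots; Plan A wins 24–3.
Plan A defeats every rival head-to-head and is the Condorcet winner.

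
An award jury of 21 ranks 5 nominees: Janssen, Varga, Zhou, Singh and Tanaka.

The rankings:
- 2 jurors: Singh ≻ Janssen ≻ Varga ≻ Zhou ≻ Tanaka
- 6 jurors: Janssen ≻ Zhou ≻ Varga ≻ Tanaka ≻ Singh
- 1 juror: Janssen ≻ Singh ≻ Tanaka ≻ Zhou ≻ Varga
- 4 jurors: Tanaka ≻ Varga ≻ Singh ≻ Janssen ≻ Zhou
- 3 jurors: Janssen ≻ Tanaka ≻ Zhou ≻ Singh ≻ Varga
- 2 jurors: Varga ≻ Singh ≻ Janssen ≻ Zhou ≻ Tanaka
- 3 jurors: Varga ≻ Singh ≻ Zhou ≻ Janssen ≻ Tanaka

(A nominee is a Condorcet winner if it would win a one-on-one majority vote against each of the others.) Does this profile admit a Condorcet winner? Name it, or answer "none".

Check each pair by majority over 21 ballots:
Janssen vs Varga: Janssen, 12–9.
Janssen vs Zhou: Janssen wins 18–3.
Janssen vs Singh: Singh, 11–10.
Janssen vs Tanaka: Janssen wins 17–4.
Varga–Zhou: Varga 11–10.
Varga–Singh: Varga 15–6.
Varga vs Tanaka: Varga wins 13–8.
Zhou–Singh: Singh 12–9.
Zhou–Tanaka: Zhou 13–8.
Singh–Tanaka: Tanaka 13–8.
Each nominee drops at least one matchup (Janssen loses to Singh; Varga loses to Janssen; Zhou loses to Janssen; Singh loses to Varga; Tanaka loses to Janssen); the cycle Janssen → Varga → Singh → Janssen rules out a Condorcet winner.

none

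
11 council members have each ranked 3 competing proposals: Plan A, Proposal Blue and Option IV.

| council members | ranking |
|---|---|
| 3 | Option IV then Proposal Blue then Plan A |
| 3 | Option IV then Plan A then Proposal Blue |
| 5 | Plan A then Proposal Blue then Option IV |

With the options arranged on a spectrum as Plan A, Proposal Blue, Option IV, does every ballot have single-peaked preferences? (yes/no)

Axis positions: Plan A=1, Proposal Blue=2, Option IV=3.
Group 1 (peak Option IV at position 3): ranking walks positions 3-2-1, expanding outward from the peak — single-peaked.
Group 2: ranking walks positions 3-1-2; Plan A is ranked above Proposal Blue even though Proposal Blue lies between Plan A and the peak Option IV on the axis — preferences dip and rise again. Not single-peaked.
Group 3 (peak Plan A at position 1): ranking walks positions 1-2-3, expanding outward from the peak — single-peaked.
Group 2 violates single-peakedness, so the profile is not single-peaked on this axis.

no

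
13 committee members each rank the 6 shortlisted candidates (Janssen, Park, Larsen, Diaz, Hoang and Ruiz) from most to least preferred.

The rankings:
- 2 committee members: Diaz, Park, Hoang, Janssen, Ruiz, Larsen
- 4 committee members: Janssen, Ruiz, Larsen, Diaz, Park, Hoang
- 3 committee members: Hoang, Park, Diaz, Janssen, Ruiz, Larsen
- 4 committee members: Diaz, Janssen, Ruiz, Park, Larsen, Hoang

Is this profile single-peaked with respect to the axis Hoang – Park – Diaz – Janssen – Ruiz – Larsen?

Axis positions: Hoang=1, Park=2, Diaz=3, Janssen=4, Ruiz=5, Larsen=6.
Cluster 1 (peak Diaz at position 3): ranking walks positions 3-2-1-4-5-6, expanding outward from the peak — single-peaked.
Cluster 2 (peak Janssen at position 4): ranking walks positions 4-5-6-3-2-1, expanding outward from the peak — single-peaked.
Cluster 3 (peak Hoang at position 1): ranking walks positions 1-2-3-4-5-6, expanding outward from the peak — single-peaked.
Cluster 4 (peak Diaz at position 3): ranking walks positions 3-4-5-2-6-1, expanding outward from the peak — single-peaked.
Every ranking is single-peaked on this axis.

yes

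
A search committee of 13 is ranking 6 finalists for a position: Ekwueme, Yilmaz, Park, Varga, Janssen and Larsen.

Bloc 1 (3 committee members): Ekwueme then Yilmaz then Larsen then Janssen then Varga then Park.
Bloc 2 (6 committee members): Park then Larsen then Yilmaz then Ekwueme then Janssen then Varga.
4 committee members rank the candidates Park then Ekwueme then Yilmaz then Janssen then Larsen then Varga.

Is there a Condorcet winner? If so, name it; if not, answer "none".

Park

Pairwise majorities:
Ekwueme–Yilmaz: Ekwueme 7–6.
Ekwueme vs Park: Park wins 10–3.
Ekwueme vs Varga: Ekwueme, 13–0.
Ekwueme vs Janssen: Ekwueme, 13–0.
Ekwueme vs Larsen: Ekwueme preferred on 3+4 = 7 ballots; Ekwueme wins 7–6.
Yilmaz vs Park: 3 to 10, Park.
Yilmaz–Varga: Yilmaz 13–0.
Yilmaz vs Janssen: Yilmaz, 13–0.
Yilmaz vs Larsen: Yilmaz wins 7–6.
Park–Varga: Park 10–3.
Park vs Janssen: Park, 10–3.
Park–Larsen: Park 10–3.
Varga–Janssen: Janssen 13–0.
Varga vs Larsen: Varga is ranked higher on 0 ballots, Larsen on 13. Larsen wins 13–0.
Janssen vs Larsen: Janssen preferred on 4 ballots; Larsen wins 9–4.
Park wins every pairwise contest, so Park is the Condorcet winner.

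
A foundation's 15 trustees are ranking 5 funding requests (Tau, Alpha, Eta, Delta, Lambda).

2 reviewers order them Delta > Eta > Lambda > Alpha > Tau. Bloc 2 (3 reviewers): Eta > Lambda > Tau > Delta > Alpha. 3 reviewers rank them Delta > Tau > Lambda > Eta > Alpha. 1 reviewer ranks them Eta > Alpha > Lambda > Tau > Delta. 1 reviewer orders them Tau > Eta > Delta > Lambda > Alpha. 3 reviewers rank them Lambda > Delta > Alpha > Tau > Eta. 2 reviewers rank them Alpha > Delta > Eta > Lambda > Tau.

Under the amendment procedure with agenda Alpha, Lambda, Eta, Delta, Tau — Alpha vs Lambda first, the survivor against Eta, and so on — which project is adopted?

Delta

Round 1: Alpha vs Lambda — 3–12, Lambda advances.
Round 2: Lambda vs Eta — 6–9, Eta advances.
Round 3: Eta vs Delta — 5–10, Delta advances.
Round 4: Delta vs Tau — 10–5, Delta advances.
Delta survives the agenda.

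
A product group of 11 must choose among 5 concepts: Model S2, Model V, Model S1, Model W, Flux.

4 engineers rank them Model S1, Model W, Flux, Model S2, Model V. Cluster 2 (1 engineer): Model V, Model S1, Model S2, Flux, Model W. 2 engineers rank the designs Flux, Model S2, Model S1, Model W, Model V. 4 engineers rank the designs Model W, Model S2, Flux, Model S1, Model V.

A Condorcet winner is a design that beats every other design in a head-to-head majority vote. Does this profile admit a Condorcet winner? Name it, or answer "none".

none

Head-to-head results (11 engineers):
Model S2 vs Model V: Model S2, 10–1.
Model S2 vs Model S1: Model S2 wins 6–5.
Model S2 vs Model W: Model W wins 8–3.
Model S2 vs Flux: Flux, 6–5.
Model V vs Model S1: Model S1, 10–1.
Model V vs Model W: Model W, 10–1.
Model V vs Flux: Flux, 10–1.
Model S1–Model W: Model S1 7–4.
Model S1–Flux: Flux 6–5.
Model W vs Flux: Model W wins 8–3.
No design is unbeaten: Model S2 loses to Model W; Model V loses to Model S2; Model S1 loses to Model S2; Model W loses to Model S1; Flux loses to Model W. In particular Model S2 → Model S1 → Model W → Model S2 is a majority cycle — no Condorcet winner exists.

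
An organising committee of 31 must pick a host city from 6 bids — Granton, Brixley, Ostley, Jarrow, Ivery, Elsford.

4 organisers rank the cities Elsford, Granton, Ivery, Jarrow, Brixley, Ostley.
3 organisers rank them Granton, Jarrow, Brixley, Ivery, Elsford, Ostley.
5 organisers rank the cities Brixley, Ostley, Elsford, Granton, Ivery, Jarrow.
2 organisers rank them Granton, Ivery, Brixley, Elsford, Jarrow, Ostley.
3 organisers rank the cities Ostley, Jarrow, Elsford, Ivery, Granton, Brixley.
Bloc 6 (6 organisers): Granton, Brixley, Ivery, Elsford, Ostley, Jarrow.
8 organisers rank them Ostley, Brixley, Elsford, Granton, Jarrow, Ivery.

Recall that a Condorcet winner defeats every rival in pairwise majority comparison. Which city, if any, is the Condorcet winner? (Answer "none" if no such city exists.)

none

Pairwise majorities:
Granton vs Brixley: Granton wins 18–13.
Granton vs Ostley: Ostley wins 16–15.
Granton vs Jarrow: Granton is ranked higher on 4+3+5+2+6+8 = 28 ballots, Jarrow on 3. Granton wins 28–3.
Granton–Ivery: Granton 28–3.
Granton vs Elsford: 11 to 20, Elsford.
Brixley vs Ostley: Brixley wins 20–11.
Brixley vs Jarrow: Brixley wins 21–10.
Brixley vs Ivery: Brixley preferred on 3+5+6+8 = 22 ballots; Brixley wins 22–9.
Brixley–Elsford: Brixley 24–7.
Ostley vs Jarrow: Ostley wins 22–9.
Ostley–Ivery: Ostley 16–15.
Ostley vs Elsford: Ostley, 16–15.
Jarrow vs Ivery: Ivery, 17–14.
Jarrow vs Elsford: Jarrow is ranked higher on 3+3 = 6 ballots, Elsford on 25. Elsford wins 25–6.
Ivery vs Elsford: Ivery is ranked higher on 3+2+6 = 11 ballots, Elsford on 20. Elsford wins 20–11.
Every city loses at least once (Granton loses to Ostley; Brixley loses to Granton; Ostley loses to Brixley; Jarrow loses to Granton; Ivery loses to Granton; Elsford loses to Brixley). The majority relation contains the cycle Granton beats Brixley beats Ostley beats Granton, so there is no Condorcet winner.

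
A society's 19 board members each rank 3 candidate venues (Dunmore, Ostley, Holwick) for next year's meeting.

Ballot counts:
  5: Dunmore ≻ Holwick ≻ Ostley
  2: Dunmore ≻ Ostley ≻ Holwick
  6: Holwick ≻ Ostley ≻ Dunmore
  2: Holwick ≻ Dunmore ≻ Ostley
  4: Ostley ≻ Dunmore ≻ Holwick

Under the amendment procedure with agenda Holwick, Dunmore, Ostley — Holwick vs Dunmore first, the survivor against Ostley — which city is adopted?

Round 1: Holwick vs Dunmore — 8–11, Dunmore advances.
Round 2: Dunmore vs Ostley — 9–10, Ostley advances.
The agenda winner is Ostley.

Ostley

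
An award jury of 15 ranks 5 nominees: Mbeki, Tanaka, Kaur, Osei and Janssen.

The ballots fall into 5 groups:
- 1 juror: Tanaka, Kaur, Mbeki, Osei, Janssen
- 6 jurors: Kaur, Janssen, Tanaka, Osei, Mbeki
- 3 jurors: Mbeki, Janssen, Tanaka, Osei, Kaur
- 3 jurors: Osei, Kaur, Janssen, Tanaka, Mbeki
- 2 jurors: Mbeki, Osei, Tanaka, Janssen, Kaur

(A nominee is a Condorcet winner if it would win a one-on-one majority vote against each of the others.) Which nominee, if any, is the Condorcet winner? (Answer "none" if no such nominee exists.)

none

Check each pair by majority over 15 ballots:
Mbeki vs Tanaka: 3+2 = 5 for Mbeki, 10 for Tanaka — Tanaka by 10–5.
Mbeki vs Kaur: Mbeki preferred on 3+2 = 5 ballots; Kaur wins 10–5.
Mbeki vs Osei: 1+3+2 = 6 for Mbeki, 9 for Osei — Osei by 9–6.
Mbeki vs Janssen: Mbeki is ranked higher on 1+3+2 = 6 ballots, Janssen on 9. Janssen wins 9–6.
Tanaka vs Kaur: 6 to 9, Kaur.
Tanaka vs Osei: 10 to 5, Tanaka.
Tanaka vs Janssen: 3 to 12, Janssen.
Kaur vs Osei: Kaur preferred on 1+6 = 7 ballots; Osei wins 8–7.
Kaur vs Janssen: Kaur is ranked higher on 1+6+3 = 10 ballots, Janssen on 5. Kaur wins 10–5.
Osei vs Janssen: 1+3+2 = 6 for Osei, 9 for Janssen — Janssen by 9–6.
No nominee is unbeaten: Mbeki loses to Tanaka; Tanaka loses to Kaur; Kaur loses to Osei; Osei loses to Tanaka; Janssen loses to Kaur. In particular Tanaka beats Osei beats Kaur beats Tanaka is a majority cycle — no Condorcet winner exists.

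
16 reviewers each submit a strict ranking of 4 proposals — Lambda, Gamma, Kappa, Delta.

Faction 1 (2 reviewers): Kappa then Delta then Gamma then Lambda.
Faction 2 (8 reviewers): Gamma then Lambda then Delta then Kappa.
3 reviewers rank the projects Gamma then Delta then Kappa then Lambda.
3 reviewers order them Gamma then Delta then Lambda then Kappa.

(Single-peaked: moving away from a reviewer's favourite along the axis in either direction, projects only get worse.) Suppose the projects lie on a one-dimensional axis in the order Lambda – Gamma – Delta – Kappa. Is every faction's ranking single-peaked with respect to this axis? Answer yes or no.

Axis positions: Lambda=1, Gamma=2, Delta=3, Kappa=4.
Faction 1 (peak Kappa at position 4): ranking walks positions 4-3-2-1, expanding outward from the peak — single-peaked.
Faction 2 (peak Gamma at position 2): ranking walks positions 2-1-3-4, expanding outward from the peak — single-peaked.
Faction 3 (peak Gamma at position 2): ranking walks positions 2-3-4-1, expanding outward from the peak — single-peaked.
Faction 4 (peak Gamma at position 2): ranking walks positions 2-3-1-4, expanding outward from the peak — single-peaked.
Every ranking is single-peaked on this axis.

yes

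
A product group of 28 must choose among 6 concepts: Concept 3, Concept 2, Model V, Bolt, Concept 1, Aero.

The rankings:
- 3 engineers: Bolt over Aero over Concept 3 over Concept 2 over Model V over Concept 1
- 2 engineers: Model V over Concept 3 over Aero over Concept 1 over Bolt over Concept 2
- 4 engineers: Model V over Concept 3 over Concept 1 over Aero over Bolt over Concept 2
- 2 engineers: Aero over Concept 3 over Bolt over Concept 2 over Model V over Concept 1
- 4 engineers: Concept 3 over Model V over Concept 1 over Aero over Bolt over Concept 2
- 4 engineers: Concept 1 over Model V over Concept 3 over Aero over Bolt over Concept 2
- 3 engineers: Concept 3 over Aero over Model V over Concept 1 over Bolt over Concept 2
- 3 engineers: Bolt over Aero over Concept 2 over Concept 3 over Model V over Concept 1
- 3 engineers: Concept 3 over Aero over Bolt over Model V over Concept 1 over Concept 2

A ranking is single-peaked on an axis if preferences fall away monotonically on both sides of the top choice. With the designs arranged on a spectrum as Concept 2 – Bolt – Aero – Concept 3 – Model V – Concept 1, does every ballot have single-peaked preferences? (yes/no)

Axis positions: Concept 2=1, Bolt=2, Aero=3, Concept 3=4, Model V=5, Concept 1=6.
Cluster 1 (peak Bolt at position 2): ranking walks positions 2-3-4-1-5-6, expanding outward from the peak — single-peaked.
Cluster 2 (peak Model V at position 5): ranking walks positions 5-4-3-6-2-1, expanding outward from the peak — single-peaked.
Cluster 3 (peak Model V at position 5): ranking walks positions 5-4-6-3-2-1, expanding outward from the peak — single-peaked.
Cluster 4 (peak Aero at position 3): ranking walks positions 3-4-2-1-5-6, expanding outward from the peak — single-peaked.
Cluster 5 (peak Concept 3 at position 4): ranking walks positions 4-5-6-3-2-1, expanding outward from the peak — single-peaked.
Cluster 6 (peak Concept 1 at position 6): ranking walks positions 6-5-4-3-2-1, expanding outward from the peak — single-peaked.
Cluster 7 (peak Concept 3 at position 4): ranking walks positions 4-3-5-6-2-1, expanding outward from the peak — single-peaked.
Cluster 8 (peak Bolt at position 2): ranking walks positions 2-3-1-4-5-6, expanding outward from the peak — single-peaked.
Cluster 9 (peak Concept 3 at position 4): ranking walks positions 4-3-2-5-6-1, expanding outward from the peak — single-peaked.
Every ranking is single-peaked on this axis.

yes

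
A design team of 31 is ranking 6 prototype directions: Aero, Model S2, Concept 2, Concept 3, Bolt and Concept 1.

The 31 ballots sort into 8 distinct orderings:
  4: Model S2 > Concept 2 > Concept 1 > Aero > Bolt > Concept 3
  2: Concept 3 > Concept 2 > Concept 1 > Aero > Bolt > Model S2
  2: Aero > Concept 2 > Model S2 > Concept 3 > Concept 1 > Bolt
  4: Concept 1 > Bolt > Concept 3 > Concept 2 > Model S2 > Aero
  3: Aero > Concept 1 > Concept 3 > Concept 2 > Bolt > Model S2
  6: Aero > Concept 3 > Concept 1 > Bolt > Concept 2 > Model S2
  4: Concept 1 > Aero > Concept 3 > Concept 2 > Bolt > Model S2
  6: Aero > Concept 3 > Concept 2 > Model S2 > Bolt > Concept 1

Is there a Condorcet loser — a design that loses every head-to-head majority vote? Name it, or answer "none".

Head-to-head results (31 engineers):
Aero–Model S2: Aero 23–8.
Aero–Concept 2: Aero 21–10.
Aero vs Concept 3: Aero, 25–6.
Aero vs Bolt: 27 for Aero, 4 for Bolt — Aero by 27–4.
Aero vs Concept 1: 17 to 14, Aero.
Model S2 vs Concept 2: Model S2 preferred on 4 ballots; Concept 2 wins 27–4.
Model S2 vs Concept 3: 6 to 25, Concept 3.
Model S2 vs Bolt: Model S2 is ranked higher on 4+2+6 = 12 ballots, Bolt on 19. Bolt wins 19–12.
Model S2 vs Concept 1: Concept 1, 19–12.
Concept 2 vs Concept 3: 6 to 25, Concept 3.
Concept 2 vs Bolt: Concept 2 is ranked higher on 4+2+2+3+4+6 = 21 ballots, Bolt on 10. Concept 2 wins 21–10.
Concept 2 vs Concept 1: 14 to 17, Concept 1.
Concept 3–Bolt: Concept 3 23–8.
Concept 3 vs Concept 1: Concept 3 preferred on 2+2+6+6 = 16 ballots; Concept 3 wins 16–15.
Bolt vs Concept 1: Concept 1 wins 25–6.
Model S2 is beaten in every head-to-head and is the Condorcet loser.

Model S2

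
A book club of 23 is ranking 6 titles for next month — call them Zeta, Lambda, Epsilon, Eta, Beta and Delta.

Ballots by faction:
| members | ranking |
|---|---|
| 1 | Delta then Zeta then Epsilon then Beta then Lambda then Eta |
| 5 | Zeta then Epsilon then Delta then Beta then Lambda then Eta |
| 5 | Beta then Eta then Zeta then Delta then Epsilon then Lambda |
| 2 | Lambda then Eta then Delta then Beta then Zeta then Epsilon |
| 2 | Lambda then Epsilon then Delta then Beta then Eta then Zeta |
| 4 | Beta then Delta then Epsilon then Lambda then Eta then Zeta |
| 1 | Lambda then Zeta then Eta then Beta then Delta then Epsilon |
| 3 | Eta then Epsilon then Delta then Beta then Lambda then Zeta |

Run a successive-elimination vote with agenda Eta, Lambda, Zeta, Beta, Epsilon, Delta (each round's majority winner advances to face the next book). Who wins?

Round 1: Eta vs Lambda — 8–15, Lambda advances.
Round 2: Lambda vs Zeta — 12–11, Lambda advances.
Round 3: Lambda vs Beta — 5–18, Beta advances.
Round 4: Beta vs Epsilon — 12–11, Beta advances.
Round 5: Beta vs Delta — 10–13, Delta advances.
Delta survives the agenda.

Delta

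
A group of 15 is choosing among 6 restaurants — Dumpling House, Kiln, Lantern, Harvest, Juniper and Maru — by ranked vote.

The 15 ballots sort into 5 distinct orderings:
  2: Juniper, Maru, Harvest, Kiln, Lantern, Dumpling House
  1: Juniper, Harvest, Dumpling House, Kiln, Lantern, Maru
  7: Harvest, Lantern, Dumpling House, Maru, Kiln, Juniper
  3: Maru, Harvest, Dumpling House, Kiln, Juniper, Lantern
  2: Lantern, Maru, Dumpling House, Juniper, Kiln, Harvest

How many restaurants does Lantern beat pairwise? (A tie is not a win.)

Lantern against each rival (15 friends):
Lantern vs Dumpling House: Lantern is ranked higher on 2+7+2 = 11 ballots, Dumpling House on 4. Lantern wins 11–4.
Lantern vs Kiln: Lantern, 9–6.
Lantern vs Harvest: 2 for Lantern, 13 for Harvest — Harvest by 13–2.
Lantern vs Juniper: Lantern preferred on 7+2 = 9 ballots; Lantern wins 9–6.
Lantern vs Maru: 1+7+2 = 10 for Lantern, 5 for Maru — Lantern by 10–5.
Lantern beats Dumpling House, Kiln, Juniper, Maru; loses to Harvest — 4 pairwise wins.

4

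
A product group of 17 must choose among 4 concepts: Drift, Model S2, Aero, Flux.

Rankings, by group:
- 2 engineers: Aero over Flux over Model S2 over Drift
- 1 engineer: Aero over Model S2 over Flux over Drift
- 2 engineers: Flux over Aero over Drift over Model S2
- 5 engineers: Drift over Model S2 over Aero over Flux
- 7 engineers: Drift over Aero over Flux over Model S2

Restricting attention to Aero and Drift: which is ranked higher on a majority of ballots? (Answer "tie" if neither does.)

Drift

Ballots ranking Aero above Drift: 2 + 1 + 2 = 5.
Ballots ranking Drift above Aero: 17 − 5 = 12.
Drift wins the head-to-head 12–5.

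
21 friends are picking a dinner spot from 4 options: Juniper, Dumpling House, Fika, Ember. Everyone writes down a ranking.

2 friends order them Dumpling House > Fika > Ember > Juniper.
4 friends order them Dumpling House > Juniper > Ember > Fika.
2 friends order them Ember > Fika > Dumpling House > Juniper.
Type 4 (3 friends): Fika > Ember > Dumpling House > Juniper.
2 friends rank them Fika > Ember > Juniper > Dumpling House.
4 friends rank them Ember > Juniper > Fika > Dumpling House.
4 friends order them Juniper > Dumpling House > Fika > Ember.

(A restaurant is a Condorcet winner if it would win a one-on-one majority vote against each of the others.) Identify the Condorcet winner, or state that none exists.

Head-to-head results (21 friends):
Juniper vs Dumpling House: 2+4+4 = 10 for Juniper, 11 for Dumpling House — Dumpling House by 11–10.
Juniper vs Fika: Juniper is ranked higher on 4+4+4 = 12 ballots, Fika on 9. Juniper wins 12–9.
Juniper vs Ember: Juniper is ranked higher on 4+4 = 8 ballots, Ember on 13. Ember wins 13–8.
Dumpling House vs Fika: 10 to 11, Fika.
Dumpling House vs Ember: Dumpling House preferred on 2+4+4 = 10 ballots; Ember wins 11–10.
Fika vs Ember: 11 to 10, Fika.
Each restaurant drops at least one matchup (Juniper loses to Dumpling House; Dumpling House loses to Fika; Fika loses to Juniper; Ember loses to Fika); the cycle Juniper → Fika → Dumpling House → Juniper rules out a Condorcet winner.

none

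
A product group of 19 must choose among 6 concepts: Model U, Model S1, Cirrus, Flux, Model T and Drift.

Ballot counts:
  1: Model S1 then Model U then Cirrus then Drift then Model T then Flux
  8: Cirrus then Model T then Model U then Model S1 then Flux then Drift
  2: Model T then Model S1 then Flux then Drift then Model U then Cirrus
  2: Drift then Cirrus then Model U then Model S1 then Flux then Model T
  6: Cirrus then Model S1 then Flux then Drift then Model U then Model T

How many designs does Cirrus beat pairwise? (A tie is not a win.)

5

Cirrus against each rival (19 engineers):
Cirrus vs Model U: Cirrus preferred on 8+2+6 = 16 ballots; Cirrus wins 16–3.
Cirrus–Model S1: Cirrus 16–3.
Cirrus vs Flux: Cirrus is ranked higher on 1+8+2+6 = 17 ballots, Flux on 2. Cirrus wins 17–2.
Cirrus vs Model T: Cirrus is ranked higher on 1+8+2+6 = 17 ballots, Model T on 2. Cirrus wins 17–2.
Cirrus vs Drift: 1+8+6 = 15 for Cirrus, 4 for Drift — Cirrus by 15–4.
Cirrus beats Model U, Model S1, Flux, Model T, Drift — 5 pairwise wins.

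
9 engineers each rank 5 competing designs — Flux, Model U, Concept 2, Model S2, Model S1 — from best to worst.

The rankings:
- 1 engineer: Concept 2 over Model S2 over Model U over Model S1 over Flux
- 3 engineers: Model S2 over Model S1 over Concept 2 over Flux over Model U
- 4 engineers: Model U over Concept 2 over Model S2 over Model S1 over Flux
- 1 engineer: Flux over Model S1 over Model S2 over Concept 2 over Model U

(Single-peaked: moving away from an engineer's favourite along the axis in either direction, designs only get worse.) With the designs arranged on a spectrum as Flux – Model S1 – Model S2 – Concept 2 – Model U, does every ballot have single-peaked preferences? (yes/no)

Axis positions: Flux=1, Model S1=2, Model S2=3, Concept 2=4, Model U=5.
Bloc 1 (peak Concept 2 at position 4): ranking walks positions 4-3-5-2-1, expanding outward from the peak — single-peaked.
Bloc 2 (peak Model S2 at position 3): ranking walks positions 3-2-4-1-5, expanding outward from the peak — single-peaked.
Bloc 3 (peak Model U at position 5): ranking walks positions 5-4-3-2-1, expanding outward from the peak — single-peaked.
Bloc 4 (peak Flux at position 1): ranking walks positions 1-2-3-4-5, expanding outward from the peak — single-peaked.
Every ranking is single-peaked on this axis.

yes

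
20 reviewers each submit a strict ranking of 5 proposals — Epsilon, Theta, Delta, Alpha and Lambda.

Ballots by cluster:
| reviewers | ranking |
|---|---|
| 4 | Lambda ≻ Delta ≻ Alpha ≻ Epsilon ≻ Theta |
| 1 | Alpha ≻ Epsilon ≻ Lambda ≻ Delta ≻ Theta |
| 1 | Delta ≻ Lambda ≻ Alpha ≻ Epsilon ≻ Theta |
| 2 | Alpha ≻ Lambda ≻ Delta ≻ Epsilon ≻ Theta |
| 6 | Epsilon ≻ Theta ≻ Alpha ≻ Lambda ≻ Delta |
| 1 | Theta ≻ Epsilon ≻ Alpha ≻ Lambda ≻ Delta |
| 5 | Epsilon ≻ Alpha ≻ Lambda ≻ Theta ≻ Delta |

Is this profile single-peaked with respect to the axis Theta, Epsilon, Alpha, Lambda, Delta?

yes

Axis positions: Theta=1, Epsilon=2, Alpha=3, Lambda=4, Delta=5.
Cluster 1 (peak Lambda at position 4): ranking walks positions 4-5-3-2-1, expanding outward from the peak — single-peaked.
Cluster 2 (peak Alpha at position 3): ranking walks positions 3-2-4-5-1, expanding outward from the peak — single-peaked.
Cluster 3 (peak Delta at position 5): ranking walks positions 5-4-3-2-1, expanding outward from the peak — single-peaked.
Cluster 4 (peak Alpha at position 3): ranking walks positions 3-4-5-2-1, expanding outward from the peak — single-peaked.
Cluster 5 (peak Epsilon at position 2): ranking walks positions 2-1-3-4-5, expanding outward from the peak — single-peaked.
Cluster 6 (peak Theta at position 1): ranking walks positions 1-2-3-4-5, expanding outward from the peak — single-peaked.
Cluster 7 (peak Epsilon at position 2): ranking walks positions 2-3-4-1-5, expanding outward from the peak — single-peaked.
Every ranking is single-peaked on this axis.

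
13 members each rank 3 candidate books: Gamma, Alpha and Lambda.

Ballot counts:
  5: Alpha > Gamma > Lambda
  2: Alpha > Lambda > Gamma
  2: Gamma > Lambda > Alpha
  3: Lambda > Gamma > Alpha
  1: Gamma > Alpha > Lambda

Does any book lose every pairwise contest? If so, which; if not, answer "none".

Head-to-head results (13 members):
Gamma vs Alpha: Gamma preferred on 2+3+1 = 6 ballots; Alpha wins 7–6.
Gamma vs Lambda: Gamma wins 8–5.
Alpha vs Lambda: 8 to 5, Alpha.
Only Lambda has no wins; Lambda is the Condorcet loser.

Lambda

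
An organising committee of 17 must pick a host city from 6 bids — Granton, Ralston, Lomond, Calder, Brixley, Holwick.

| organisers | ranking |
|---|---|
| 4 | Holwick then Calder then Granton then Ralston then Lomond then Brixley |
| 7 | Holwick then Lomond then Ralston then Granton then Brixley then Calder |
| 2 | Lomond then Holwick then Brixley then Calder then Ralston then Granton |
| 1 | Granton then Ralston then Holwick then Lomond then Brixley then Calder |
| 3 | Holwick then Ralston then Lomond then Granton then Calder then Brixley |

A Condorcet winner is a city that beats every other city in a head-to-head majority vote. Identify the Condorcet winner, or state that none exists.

Head-to-head results (17 organisers):
Granton vs Ralston: 4+1 = 5 for Granton, 12 for Ralston — Ralston by 12–5.
Granton vs Lomond: 4+1 = 5 for Granton, 12 for Lomond — Lomond by 12–5.
Granton vs Calder: 11 to 6, Granton.
Granton vs Brixley: Granton is ranked higher on 4+7+1+3 = 15 ballots, Brixley on 2. Granton wins 15–2.
Granton vs Holwick: Granton preferred on 1 ballot; Holwick wins 16–1.
Ralston vs Lomond: 4+1+3 = 8 for Ralston, 9 for Lomond — Lomond by 9–8.
Ralston vs Calder: 7+1+3 = 11 for Ralston, 6 for Calder — Ralston by 11–6.
Ralston vs Brixley: 4+7+1+3 = 15 for Ralston, 2 for Brixley — Ralston by 15–2.
Ralston vs Holwick: 1 for Ralston, 16 for Holwick — Holwick by 16–1.
Lomond vs Calder: Lomond is ranked higher on 7+2+1+3 = 13 ballots, Calder on 4. Lomond wins 13–4.
Lomond vs Brixley: 4+7+2+1+3 = 17 for Lomond, 0 for Brixley — Lomond by 17–0.
Lomond vs Holwick: Lomond is ranked higher on 2 ballots, Holwick on 15. Holwick wins 15–2.
Calder vs Brixley: Calder preferred on 4+3 = 7 ballots; Brixley wins 10–7.
Calder vs Holwick: Calder preferred on 0 ballots; Holwick wins 17–0.
Brixley vs Holwick: 0 to 17, Holwick.
Holwick wins every pairwise contest, so Holwick is the Condorcet winner.

Holwick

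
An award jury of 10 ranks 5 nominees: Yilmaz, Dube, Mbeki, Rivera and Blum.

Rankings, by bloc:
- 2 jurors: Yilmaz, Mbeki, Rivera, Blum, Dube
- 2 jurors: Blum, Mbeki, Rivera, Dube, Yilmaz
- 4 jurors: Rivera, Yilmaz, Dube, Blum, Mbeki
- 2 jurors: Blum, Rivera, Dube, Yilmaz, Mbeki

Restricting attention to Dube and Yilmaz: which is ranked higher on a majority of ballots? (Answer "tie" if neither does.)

Yilmaz

Ballots ranking Dube above Yilmaz: 2 + 2 = 4.
Ballots ranking Yilmaz above Dube: 10 − 4 = 6.
Yilmaz wins the head-to-head 6–4.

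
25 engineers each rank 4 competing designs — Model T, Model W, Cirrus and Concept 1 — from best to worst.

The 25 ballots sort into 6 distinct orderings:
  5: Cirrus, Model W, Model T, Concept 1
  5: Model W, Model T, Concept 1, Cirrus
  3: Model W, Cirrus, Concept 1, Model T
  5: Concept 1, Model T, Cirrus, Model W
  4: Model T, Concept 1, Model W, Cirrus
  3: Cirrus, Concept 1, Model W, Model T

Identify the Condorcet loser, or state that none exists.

Pairwise majorities:
Model T vs Model W: Model T preferred on 5+4 = 9 ballots; Model W wins 16–9.
Model T vs Cirrus: 5+5+4 = 14 for Model T, 11 for Cirrus — Model T by 14–11.
Model T vs Concept 1: Model T is ranked higher on 5+5+4 = 14 ballots, Concept 1 on 11. Model T wins 14–11.
Model W vs Cirrus: 12 to 13, Cirrus.
Model W vs Concept 1: Model W wins 13–12.
Cirrus vs Concept 1: Concept 1, 14–11.
Each design has at least one pairwise win (Model T beats Cirrus; Model W beats Model T; Cirrus beats Model W; Concept 1 beats Cirrus) — no Condorcet loser.

none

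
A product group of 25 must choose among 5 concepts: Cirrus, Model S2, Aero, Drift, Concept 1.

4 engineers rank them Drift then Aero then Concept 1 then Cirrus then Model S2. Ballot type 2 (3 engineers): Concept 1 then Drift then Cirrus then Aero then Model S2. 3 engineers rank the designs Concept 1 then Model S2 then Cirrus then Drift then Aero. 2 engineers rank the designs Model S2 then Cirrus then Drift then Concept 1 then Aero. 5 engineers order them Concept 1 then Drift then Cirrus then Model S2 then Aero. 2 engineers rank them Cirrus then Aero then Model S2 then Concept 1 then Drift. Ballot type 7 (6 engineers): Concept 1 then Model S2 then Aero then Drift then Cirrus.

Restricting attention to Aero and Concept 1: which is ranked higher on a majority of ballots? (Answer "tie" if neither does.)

Ballots ranking Aero above Concept 1: 4 + 2 = 6.
Ballots ranking Concept 1 above Aero: 25 − 6 = 19.
Concept 1 wins the head-to-head 19–6.

Concept 1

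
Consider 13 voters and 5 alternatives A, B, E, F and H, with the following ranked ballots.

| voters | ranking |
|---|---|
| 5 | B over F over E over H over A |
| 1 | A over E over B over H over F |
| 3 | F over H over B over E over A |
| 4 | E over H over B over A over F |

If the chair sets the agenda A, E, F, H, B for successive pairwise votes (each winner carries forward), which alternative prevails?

Round 1: A vs E — 1–12, E advances.
Round 2: E vs F — 5–8, F advances.
Round 3: F vs H — 8–5, F advances.
Round 4: F vs B — 3–10, B advances.
B survives the agenda.

B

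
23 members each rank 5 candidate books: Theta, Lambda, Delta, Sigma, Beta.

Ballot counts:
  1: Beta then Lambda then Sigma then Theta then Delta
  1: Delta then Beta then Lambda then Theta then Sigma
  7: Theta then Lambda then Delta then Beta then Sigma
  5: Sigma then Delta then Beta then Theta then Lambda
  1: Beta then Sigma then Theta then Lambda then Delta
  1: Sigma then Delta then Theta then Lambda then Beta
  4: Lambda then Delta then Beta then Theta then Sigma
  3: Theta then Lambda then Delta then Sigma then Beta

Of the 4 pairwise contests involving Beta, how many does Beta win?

2

Beta against each rival (23 members):
Beta vs Theta: 1+1+5+1+4 = 12 for Beta, 11 for Theta — Beta by 12–11.
Beta vs Lambda: Lambda, 15–8.
Beta vs Delta: 2 to 21, Delta.
Beta vs Sigma: Beta, 14–9.
Beta beats Theta, Sigma; loses to Lambda, Delta — 2 pairwise wins.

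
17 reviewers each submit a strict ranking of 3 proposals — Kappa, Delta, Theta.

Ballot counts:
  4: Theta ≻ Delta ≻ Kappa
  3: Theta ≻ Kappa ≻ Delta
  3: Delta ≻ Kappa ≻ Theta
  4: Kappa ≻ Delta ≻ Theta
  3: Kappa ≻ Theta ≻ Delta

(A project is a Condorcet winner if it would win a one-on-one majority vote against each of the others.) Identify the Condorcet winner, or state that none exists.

Kappa

Check each pair by majority over 17 ballots:
Kappa–Delta: Kappa 10–7.
Kappa vs Theta: Kappa wins 10–7.
Delta vs Theta: Theta wins 10–7.
Kappa defeats every rival head-to-head and is the Condorcet winner.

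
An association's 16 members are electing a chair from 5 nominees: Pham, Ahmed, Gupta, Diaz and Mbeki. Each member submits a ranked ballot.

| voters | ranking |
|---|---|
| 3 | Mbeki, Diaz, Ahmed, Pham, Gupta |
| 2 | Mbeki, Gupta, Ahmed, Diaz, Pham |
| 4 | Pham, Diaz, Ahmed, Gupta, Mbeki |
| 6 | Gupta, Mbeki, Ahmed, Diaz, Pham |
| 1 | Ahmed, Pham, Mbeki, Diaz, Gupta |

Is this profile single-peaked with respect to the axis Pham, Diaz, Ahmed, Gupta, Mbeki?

Axis positions: Pham=1, Diaz=2, Ahmed=3, Gupta=4, Mbeki=5.
Ballot type 1: ranking walks positions 5-2-3-1-4; Diaz is ranked above Gupta even though Gupta lies between Diaz and the peak Mbeki on the axis — preferences dip and rise again. Not single-peaked.
Ballot type 2 (peak Mbeki at position 5): ranking walks positions 5-4-3-2-1, expanding outward from the peak — single-peaked.
Ballot type 3 (peak Pham at position 1): ranking walks positions 1-2-3-4-5, expanding outward from the peak — single-peaked.
Ballot type 4 (peak Gupta at position 4): ranking walks positions 4-5-3-2-1, expanding outward from the peak — single-peaked.
Ballot type 5: ranking walks positions 3-1-5-2-4; Pham is ranked above Diaz even though Diaz lies between Pham and the peak Ahmed on the axis — preferences dip and rise again. Not single-peaked.
Ballot type 1 violates single-peakedness, so the profile is not single-peaked on this axis.

no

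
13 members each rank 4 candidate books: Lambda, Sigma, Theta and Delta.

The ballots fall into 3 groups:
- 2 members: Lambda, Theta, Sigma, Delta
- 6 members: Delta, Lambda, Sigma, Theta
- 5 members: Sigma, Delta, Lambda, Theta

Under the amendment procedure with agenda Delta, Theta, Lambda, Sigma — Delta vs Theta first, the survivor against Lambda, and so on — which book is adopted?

Sigma

Round 1: Delta vs Theta — 11–2, Delta advances.
Round 2: Delta vs Lambda — 11–2, Delta advances.
Round 3: Delta vs Sigma — 6–7, Sigma advances.
Sigma survives the agenda.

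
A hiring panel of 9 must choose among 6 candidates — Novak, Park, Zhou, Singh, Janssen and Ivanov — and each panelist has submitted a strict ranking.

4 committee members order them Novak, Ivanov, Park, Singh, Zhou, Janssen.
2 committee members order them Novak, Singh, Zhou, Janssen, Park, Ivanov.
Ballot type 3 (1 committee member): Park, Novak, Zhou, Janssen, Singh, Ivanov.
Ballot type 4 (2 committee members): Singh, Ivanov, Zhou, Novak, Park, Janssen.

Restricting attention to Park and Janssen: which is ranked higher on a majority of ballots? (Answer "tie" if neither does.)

Ballots ranking Park above Janssen: 4 + 1 + 2 = 7.
Ballots ranking Janssen above Park: 9 − 7 = 2.
Park wins the head-to-head 7–2.

Park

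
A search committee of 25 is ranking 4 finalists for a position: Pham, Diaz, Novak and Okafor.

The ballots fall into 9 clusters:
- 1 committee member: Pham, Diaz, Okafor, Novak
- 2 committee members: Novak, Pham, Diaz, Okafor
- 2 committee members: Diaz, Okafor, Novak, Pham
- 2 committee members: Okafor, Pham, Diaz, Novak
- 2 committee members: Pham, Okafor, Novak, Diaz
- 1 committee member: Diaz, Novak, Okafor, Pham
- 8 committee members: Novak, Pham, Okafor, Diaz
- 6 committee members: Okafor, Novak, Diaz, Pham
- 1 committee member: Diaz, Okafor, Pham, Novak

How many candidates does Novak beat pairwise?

2

Novak against each rival (25 committee members):
Novak vs Pham: Novak, 19–6.
Novak vs Diaz: Novak, 18–7.
Novak vs Okafor: 11 to 14, Okafor.
Novak beats Pham, Diaz; loses to Okafor — 2 pairwise wins.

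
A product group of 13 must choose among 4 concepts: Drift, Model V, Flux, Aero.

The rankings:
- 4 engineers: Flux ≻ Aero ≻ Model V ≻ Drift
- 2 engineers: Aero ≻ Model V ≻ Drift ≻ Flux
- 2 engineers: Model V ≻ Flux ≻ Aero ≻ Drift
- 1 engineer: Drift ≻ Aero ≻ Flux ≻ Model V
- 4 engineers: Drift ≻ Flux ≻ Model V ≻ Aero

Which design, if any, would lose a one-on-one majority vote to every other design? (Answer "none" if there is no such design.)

Pairwise majorities:
Drift vs Model V: Drift is ranked higher on 1+4 = 5 ballots, Model V on 8. Model V wins 8–5.
Drift–Flux: Drift 7–6.
Drift vs Aero: Aero, 8–5.
Model V–Flux: Flux 9–4.
Model V vs Aero: Aero, 7–6.
Flux vs Aero: Flux, 10–3.
No design is winless: Drift beats Flux; Model V beats Drift; Flux beats Model V; Aero beats Drift. There is no Condorcet loser.

none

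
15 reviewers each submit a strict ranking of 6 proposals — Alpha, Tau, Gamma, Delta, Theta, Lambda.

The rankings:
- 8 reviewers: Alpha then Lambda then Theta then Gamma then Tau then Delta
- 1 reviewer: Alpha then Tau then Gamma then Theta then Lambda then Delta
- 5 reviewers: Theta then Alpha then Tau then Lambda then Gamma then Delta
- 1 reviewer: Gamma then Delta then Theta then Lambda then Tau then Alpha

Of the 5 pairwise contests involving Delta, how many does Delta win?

Delta against each rival (15 reviewers):
Delta vs Alpha: 1 to 14, Alpha.
Delta vs Tau: Delta preferred on 1 ballot; Tau wins 14–1.
Delta vs Gamma: Delta preferred on 0 ballots; Gamma wins 15–0.
Delta–Theta: Theta 14–1.
Delta vs Lambda: Lambda, 14–1.
Delta beats no one; loses to Alpha, Tau, Gamma, Theta, Lambda — 0 pairwise wins.

0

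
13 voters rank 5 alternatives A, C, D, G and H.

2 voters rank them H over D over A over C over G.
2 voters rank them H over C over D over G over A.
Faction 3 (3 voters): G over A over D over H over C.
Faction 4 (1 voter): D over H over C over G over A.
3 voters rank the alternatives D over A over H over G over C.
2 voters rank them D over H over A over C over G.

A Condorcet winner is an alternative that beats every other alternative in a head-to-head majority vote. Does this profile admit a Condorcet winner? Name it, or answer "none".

Check each pair by majority over 13 ballots:
A vs C: A is ranked higher on 2+3+3+2 = 10 ballots, C on 3. A wins 10–3.
A vs D: A is ranked higher on 3 ballots, D on 10. D wins 10–3.
A vs G: 7 to 6, A.
A vs H: A is ranked higher on 3+3 = 6 ballots, H on 7. H wins 7–6.
C vs D: 2 for C, 11 for D — D by 11–2.
C vs G: C is ranked higher on 2+2+1+2 = 7 ballots, G on 6. C wins 7–6.
C vs H: 0 to 13, H.
D vs G: 2+2+1+3+2 = 10 for D, 3 for G — D by 10–3.
D vs H: D is ranked higher on 3+1+3+2 = 9 ballots, H on 4. D wins 9–4.
G vs H: 3 for G, 10 for H — H by 10–3.
Only D has no losses; D is the Condorcet winner.

D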